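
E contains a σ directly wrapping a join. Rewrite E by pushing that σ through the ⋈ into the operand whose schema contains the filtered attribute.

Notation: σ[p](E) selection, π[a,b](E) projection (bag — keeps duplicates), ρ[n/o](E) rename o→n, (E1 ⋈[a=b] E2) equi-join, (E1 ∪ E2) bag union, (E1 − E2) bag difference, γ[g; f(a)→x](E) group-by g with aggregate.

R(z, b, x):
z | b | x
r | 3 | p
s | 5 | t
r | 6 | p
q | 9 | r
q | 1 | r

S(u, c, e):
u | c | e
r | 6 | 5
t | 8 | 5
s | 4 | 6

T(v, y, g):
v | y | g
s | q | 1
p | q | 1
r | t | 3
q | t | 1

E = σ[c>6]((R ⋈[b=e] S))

σ filters on c, owned by the right side.
E' = (R ⋈[b=e] σ[c>6](S))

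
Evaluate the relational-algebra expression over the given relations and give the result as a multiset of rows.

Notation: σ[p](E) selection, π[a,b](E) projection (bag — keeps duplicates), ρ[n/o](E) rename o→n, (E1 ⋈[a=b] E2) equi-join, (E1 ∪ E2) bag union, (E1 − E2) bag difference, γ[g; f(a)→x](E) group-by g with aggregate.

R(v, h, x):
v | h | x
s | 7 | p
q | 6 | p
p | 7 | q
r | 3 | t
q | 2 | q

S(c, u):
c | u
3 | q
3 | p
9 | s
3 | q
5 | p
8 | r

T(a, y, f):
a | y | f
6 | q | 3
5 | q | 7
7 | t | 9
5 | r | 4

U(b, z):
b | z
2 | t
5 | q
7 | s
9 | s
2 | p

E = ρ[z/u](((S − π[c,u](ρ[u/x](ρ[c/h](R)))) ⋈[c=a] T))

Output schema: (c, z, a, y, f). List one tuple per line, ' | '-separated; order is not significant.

Subexpression sizes:
  S → 6
  R → 5
  ρ[c/h](R) → 5
  ρ[u/x](ρ[c/h](R)) → 5
  π[c,u](ρ[u/x](ρ[c/h](R))) → 5
  (S − π[c,u](ρ[u/x](ρ[c/h](R)))) → 6
  T → 4
  ((S − π[c,u](ρ[u/x](ρ[c/h](R)))) ⋈[c=a] T) → 2
  ρ[z/u](((S − π[c,u](ρ[u/x](ρ[c/h](R)))) ⋈[c=a] T)) → 2

== RESULT ==
c | z | a | y | f
5 | p | 5 | q | 7
5 | p | 5 | r | 4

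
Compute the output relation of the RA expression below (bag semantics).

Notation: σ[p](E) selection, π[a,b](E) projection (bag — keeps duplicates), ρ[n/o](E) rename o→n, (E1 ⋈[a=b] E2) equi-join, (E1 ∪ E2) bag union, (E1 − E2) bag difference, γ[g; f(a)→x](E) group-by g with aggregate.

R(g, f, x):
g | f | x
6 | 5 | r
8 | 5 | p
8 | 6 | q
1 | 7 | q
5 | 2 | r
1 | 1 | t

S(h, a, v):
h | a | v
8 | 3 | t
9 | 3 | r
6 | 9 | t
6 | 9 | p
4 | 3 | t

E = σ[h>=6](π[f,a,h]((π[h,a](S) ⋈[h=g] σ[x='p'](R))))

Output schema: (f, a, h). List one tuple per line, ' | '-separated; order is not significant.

Row counts bottom-up:
  S → 5
  π[h,a](S) → 5
  R → 6
  σ[x='p'](R) → 1
  (π[h,a](S) ⋈[h=g] σ[x='p'](R)) → 1
  π[f,a,h]((π[h,a](S) ⋈[h=g] σ[x='p'](R))) → 1
  σ[h>=6](π[f,a,h]((π[h,a](S) ⋈[h=g] σ[x='p'](R)))) → 1

== RESULT ==
f | a | h
5 | 3 | 8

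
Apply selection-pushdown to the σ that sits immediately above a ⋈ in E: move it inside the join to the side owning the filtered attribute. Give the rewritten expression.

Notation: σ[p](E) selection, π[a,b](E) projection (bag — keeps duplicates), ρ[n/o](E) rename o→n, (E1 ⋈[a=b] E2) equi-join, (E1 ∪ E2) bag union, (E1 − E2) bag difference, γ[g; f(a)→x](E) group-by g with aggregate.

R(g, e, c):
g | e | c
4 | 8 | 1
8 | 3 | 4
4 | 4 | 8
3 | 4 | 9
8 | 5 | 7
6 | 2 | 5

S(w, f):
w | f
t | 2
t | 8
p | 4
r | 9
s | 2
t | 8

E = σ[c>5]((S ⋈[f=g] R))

σ filters on c, owned by the right side.
E' = (S ⋈[f=g] σ[c>5](R))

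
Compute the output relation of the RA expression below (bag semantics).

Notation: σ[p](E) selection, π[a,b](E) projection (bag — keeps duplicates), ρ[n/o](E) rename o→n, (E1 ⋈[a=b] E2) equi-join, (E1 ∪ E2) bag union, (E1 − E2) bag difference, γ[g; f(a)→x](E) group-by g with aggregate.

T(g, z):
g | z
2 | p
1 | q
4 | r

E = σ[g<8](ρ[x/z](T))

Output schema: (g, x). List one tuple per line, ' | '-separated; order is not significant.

Subexpression sizes:
  T → 3
  ρ[x/z](T) → 3
  σ[g<8](ρ[x/z](T)) → 3

== RESULT ==
g | x
1 | q
2 | p
4 | r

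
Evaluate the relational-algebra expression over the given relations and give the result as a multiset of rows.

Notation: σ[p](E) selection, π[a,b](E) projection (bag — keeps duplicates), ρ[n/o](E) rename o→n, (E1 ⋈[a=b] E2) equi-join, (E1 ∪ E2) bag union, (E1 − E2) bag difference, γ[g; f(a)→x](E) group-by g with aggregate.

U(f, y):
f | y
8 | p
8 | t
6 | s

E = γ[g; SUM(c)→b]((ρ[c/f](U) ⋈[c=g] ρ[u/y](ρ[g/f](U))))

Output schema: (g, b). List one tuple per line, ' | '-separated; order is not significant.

Row counts bottom-up:
  U → 3
  ρ[c/f](U) → 3
  U → 3
  ρ[g/f](U) → 3
  ρ[u/y](ρ[g/f](U)) → 3
  (ρ[c/f](U) ⋈[c=g] ρ[u/y](ρ[g/f](U))) → 5
  γ[g; SUM(c)→b]((ρ[c/f](U) ⋈[c=g] ρ[u/y](ρ[g/f](U)))) → 2

== RESULT ==
g | b
6 | 6
8 | 32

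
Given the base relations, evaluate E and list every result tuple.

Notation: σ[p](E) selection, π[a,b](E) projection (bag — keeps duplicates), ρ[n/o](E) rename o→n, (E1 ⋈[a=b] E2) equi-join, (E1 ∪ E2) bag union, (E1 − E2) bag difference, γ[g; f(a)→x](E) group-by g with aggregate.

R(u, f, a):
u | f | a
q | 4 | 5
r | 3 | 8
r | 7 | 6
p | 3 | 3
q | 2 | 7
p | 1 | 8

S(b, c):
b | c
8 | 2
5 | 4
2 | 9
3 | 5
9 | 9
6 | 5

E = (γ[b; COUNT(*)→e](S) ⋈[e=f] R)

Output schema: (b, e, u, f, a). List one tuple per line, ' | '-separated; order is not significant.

Row counts bottom-up:
  S → 6
  γ[b; COUNT(*)→e](S) → 6
  R → 6
  (γ[b; COUNT(*)→e](S) ⋈[e=f] R) → 6

== RESULT ==
b | e | u | f | a
2 | 1 | p | 1 | 8
3 | 1 | p | 1 | 8
5 | 1 | p | 1 | 8
6 | 1 | p | 1 | 8
8 | 1 | p | 1 | 8
9 | 1 | p | 1 | 8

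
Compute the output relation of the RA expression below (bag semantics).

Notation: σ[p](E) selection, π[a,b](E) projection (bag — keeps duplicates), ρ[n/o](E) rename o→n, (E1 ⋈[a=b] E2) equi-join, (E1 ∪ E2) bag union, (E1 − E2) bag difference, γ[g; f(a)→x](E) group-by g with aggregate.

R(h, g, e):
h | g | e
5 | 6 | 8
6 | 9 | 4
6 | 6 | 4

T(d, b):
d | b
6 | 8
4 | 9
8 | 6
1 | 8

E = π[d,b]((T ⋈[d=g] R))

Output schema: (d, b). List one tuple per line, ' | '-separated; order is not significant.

Per-node cardinality:
  T → 4
  R → 3
  (T ⋈[d=g] R) → 2
  π[d,b]((T ⋈[d=g] R)) → 2

== RESULT ==
d | b
6 | 8
6 | 8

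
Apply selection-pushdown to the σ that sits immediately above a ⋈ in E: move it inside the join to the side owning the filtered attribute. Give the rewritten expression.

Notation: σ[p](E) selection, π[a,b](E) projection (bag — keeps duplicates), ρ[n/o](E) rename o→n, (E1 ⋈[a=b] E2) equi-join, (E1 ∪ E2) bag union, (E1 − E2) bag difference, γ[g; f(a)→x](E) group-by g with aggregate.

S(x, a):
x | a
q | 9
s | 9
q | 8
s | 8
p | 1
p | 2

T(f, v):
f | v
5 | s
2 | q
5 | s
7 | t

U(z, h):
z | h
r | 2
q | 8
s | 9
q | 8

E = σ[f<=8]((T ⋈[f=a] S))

σ filters on f, owned by the left side.
E' = (σ[f<=8](T) ⋈[f=a] S)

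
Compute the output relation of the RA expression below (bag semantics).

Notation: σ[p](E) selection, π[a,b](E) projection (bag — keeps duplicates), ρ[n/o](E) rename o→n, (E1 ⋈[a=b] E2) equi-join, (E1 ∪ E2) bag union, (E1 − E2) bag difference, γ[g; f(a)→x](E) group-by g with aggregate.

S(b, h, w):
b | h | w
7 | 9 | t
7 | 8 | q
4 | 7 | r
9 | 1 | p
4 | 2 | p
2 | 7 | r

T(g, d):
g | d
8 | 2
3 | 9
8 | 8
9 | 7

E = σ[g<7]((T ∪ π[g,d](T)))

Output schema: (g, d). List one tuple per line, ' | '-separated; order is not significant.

Stepwise |·|:
  T → 4
  T → 4
  π[g,d](T) → 4
  (T ∪ π[g,d](T)) → 8
  σ[g<7]((T ∪ π[g,d](T))) → 2

== RESULT ==
g | d
3 | 9
3 | 9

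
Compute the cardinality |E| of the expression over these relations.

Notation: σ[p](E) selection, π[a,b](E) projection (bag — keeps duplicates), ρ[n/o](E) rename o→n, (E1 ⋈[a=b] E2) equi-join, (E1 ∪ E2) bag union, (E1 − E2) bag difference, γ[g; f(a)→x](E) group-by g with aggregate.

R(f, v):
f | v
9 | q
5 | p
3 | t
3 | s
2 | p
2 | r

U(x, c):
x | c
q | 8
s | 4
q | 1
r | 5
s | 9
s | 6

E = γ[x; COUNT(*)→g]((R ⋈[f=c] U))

Subexpression sizes:
  R → 6
  U → 6
  (R ⋈[f=c] U) → 2
  γ[x; COUNT(*)→g]((R ⋈[f=c] U)) → 2

|E| = 2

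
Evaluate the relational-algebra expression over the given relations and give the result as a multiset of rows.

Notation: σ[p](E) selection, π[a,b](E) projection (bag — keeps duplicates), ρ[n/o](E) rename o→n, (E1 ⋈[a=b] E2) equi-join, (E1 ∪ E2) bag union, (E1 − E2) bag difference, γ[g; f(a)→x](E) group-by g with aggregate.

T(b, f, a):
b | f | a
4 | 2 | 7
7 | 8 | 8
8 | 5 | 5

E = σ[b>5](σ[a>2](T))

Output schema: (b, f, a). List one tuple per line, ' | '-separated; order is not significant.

Row counts bottom-up:
  T → 3
  σ[a>2](T) → 3
  σ[b>5](σ[a>2](T)) → 2

== RESULT ==
b | f | a
7 | 8 | 8
8 | 5 | 5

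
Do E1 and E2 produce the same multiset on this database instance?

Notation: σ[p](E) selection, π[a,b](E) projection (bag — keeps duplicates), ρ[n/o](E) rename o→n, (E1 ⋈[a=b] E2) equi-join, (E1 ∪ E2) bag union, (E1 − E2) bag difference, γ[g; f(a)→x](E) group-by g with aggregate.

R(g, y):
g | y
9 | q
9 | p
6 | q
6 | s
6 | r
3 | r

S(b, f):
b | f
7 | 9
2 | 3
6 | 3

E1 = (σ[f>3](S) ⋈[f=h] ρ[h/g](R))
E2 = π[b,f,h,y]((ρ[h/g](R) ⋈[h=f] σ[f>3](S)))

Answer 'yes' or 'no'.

E1 subexpression sizes:
  S → 3
  σ[f>3](S) → 1
  R → 6
  ρ[h/g](R) → 6
  (σ[f>3](S) ⋈[f=h] ρ[h/g](R)) → 2
E2 subexpression sizes:
  R → 6
  ρ[h/g](R) → 6
  S → 3
  σ[f>3](S) → 1
  (ρ[h/g](R) ⋈[h=f] σ[f>3](S)) → 2
  π[b,f,h,y]((ρ[h/g](R) ⋈[h=f] σ[f>3](S))) → 2

E1 and E2 produce the same multiset:
b | f | h | y
7 | 9 | 9 | p
7 | 9 | 9 | q

yes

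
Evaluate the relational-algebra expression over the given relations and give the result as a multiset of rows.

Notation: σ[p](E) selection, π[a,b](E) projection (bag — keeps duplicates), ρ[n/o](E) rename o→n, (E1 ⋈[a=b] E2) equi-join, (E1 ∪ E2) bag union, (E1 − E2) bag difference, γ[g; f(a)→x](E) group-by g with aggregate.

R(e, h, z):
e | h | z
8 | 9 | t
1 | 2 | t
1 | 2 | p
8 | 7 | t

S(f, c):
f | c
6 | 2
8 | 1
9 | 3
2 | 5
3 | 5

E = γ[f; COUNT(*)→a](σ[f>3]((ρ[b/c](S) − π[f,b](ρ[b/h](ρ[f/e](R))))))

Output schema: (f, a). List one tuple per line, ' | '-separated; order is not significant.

Row counts bottom-up:
  S → 5
  ρ[b/c](S) → 5
  R → 4
  ρ[f/e](R) → 4
  ρ[b/h](ρ[f/e](R)) → 4
  π[f,b](ρ[b/h](ρ[f/e](R))) → 4
  (ρ[b/c](S) − π[f,b](ρ[b/h](ρ[f/e](R)))) → 5
  σ[f>3]((ρ[b/c](S) − π[f,b](ρ[b/h](ρ[f/e](R))))) → 3
  γ[f; COUNT(*)→a](σ[f>3]((ρ[b/c](S) − π[f,b](ρ[b/h](ρ[f/e](R)))))) → 3

== RESULT ==
f | a
6 | 1
8 | 1
9 | 1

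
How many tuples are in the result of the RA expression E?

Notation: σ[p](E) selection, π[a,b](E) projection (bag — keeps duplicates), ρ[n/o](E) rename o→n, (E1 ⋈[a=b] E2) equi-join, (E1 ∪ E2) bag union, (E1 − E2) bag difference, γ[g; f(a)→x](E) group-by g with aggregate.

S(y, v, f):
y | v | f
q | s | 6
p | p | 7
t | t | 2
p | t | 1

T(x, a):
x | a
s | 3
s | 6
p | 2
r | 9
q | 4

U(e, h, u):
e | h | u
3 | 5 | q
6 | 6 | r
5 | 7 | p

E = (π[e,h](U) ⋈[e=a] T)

Row counts bottom-up:
  U → 3
  π[e,h](U) → 3
  T → 5
  (π[e,h](U) ⋈[e=a] T) → 2

|E| = 2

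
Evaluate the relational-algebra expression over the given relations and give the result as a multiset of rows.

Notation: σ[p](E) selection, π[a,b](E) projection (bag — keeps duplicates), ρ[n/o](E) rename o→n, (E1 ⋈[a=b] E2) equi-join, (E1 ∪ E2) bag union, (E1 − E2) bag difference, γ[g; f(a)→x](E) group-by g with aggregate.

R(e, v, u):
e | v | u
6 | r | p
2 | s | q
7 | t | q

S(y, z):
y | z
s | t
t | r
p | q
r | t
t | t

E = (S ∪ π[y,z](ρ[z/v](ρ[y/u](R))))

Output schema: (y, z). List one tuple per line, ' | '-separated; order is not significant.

Per-node cardinality:
  S → 5
  R → 3
  ρ[y/u](R) → 3
  ρ[z/v](ρ[y/u](R)) → 3
  π[y,z](ρ[z/v](ρ[y/u](R))) → 3
  (S ∪ π[y,z](ρ[z/v](ρ[y/u](R)))) → 8

== RESULT ==
y | z
p | q
p | r
q | s
q | t
r | t
s | t
t | r
t | t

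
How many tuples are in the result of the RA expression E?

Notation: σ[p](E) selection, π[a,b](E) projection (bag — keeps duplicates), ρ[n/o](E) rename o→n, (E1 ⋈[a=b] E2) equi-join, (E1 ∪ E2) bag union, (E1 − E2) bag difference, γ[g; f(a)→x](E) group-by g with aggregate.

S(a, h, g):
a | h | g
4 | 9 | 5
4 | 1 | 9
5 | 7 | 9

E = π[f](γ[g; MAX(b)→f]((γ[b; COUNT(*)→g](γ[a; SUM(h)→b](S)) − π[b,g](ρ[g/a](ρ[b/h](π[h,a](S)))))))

Row counts bottom-up:
  S → 3
  γ[a; SUM(h)→b](S) → 2
  γ[b; COUNT(*)→g](γ[a; SUM(h)→b](S)) → 2
  S → 3
  π[h,a](S) → 3
  ρ[b/h](π[h,a](S)) → 3
  ρ[g/a](ρ[b/h](π[h,a](S))) → 3
  π[b,g](ρ[g/a](ρ[b/h](π[h,a](S)))) → 3
  (γ[b; COUNT(*)→g](γ[a; SUM(h)→b](S)) − π[b,g](ρ[g/a](ρ[b/h](π[h,a](S))))) → 2
  γ[g; MAX(b)→f]((γ[b; COUNT(*)→g](γ[a; SUM(h)→b](S)) − π[b,g](ρ[g/a](ρ[b/h](π[h,a](S)))))) → 1
  π[f](γ[g; MAX(b)→f]((γ[b; COUNT(*)→g](γ[a; SUM(h)→b](S)) − π[b,g](ρ[g/a](ρ[b/h](π[h,a](S))))))) → 1

|E| = 1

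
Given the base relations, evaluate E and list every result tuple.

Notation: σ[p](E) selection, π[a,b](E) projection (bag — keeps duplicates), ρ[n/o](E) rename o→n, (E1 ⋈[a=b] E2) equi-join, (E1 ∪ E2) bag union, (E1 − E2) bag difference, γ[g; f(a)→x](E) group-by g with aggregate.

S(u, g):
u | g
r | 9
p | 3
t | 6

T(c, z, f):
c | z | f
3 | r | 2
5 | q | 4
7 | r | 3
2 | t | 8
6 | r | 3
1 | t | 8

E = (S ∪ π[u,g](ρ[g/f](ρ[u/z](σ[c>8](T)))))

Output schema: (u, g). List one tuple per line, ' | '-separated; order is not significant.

Stepwise |·|:
  S → 3
  T → 6
  σ[c>8](T) → 0
  ρ[u/z](σ[c>8](T)) → 0
  ρ[g/f](ρ[u/z](σ[c>8](T))) → 0
  π[u,g](ρ[g/f](ρ[u/z](σ[c>8](T)))) → 0
  (S ∪ π[u,g](ρ[g/f](ρ[u/z](σ[c>8](T))))) → 3

== RESULT ==
u | g
p | 3
r | 9
t | 6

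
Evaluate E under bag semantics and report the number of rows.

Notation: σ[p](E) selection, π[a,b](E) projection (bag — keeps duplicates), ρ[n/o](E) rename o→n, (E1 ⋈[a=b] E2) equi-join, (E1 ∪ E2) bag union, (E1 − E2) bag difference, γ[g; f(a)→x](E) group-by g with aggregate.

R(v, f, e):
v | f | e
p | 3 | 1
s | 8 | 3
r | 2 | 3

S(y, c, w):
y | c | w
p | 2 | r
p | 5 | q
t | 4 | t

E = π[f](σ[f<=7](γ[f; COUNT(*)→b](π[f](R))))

Stepwise |·|:
  R → 3
  π[f](R) → 3
  γ[f; COUNT(*)→b](π[f](R)) → 3
  σ[f<=7](γ[f; COUNT(*)→b](π[f](R))) → 2
  π[f](σ[f<=7](γ[f; COUNT(*)→b](π[f](R)))) → 2

|E| = 2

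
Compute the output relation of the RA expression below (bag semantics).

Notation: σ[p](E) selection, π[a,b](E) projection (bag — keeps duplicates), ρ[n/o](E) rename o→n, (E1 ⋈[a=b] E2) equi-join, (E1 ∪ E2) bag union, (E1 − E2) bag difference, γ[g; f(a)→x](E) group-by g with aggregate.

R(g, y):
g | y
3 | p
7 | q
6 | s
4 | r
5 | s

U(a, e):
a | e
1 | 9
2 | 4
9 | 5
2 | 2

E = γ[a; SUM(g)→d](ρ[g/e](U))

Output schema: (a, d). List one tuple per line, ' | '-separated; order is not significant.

Per-node cardinality:
  U → 4
  ρ[g/e](U) → 4
  γ[a; SUM(g)→d](ρ[g/e](U)) → 3

== RESULT ==
a | d
1 | 9
2 | 6
9 | 5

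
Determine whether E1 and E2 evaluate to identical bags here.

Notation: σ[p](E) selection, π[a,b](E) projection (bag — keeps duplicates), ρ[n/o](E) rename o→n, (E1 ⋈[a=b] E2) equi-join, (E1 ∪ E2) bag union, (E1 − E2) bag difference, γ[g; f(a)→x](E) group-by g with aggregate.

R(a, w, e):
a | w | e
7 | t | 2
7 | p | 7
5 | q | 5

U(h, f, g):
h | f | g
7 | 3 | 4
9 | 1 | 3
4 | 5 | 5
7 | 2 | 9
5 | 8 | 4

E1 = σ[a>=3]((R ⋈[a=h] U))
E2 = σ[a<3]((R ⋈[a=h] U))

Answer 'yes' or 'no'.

E1 row counts bottom-up:
  R → 3
  U → 5
  (R ⋈[a=h] U) → 5
  σ[a>=3]((R ⋈[a=h] U)) → 5
E2 row counts bottom-up:
  R → 3
  U → 5
  (R ⋈[a=h] U) → 5
  σ[a<3]((R ⋈[a=h] U)) → 0

E1 result:
a | w | e | h | f | g
5 | q | 5 | 5 | 8 | 4
7 | p | 7 | 7 | 2 | 9
7 | p | 7 | 7 | 3 | 4
7 | t | 2 | 7 | 2 | 9
7 | t | 2 | 7 | 3 | 4
E2 result:
a | w | e | h | f | g
(0 rows)
Witness: (7, 't', 2, 7, 3, 4) appears 1× in E1 but 0× in E2.

no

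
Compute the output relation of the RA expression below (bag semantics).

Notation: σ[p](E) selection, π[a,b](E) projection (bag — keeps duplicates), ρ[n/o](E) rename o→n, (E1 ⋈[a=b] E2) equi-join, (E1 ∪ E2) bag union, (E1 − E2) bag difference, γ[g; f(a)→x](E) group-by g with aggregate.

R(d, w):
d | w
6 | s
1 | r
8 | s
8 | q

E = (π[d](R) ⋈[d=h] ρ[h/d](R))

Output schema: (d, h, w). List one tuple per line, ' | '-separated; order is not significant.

Subexpression sizes:
  R → 4
  π[d](R) → 4
  R → 4
  ρ[h/d](R) → 4
  (π[d](R) ⋈[d=h] ρ[h/d](R)) → 6

== RESULT ==
d | h | w
1 | 1 | r
6 | 6 | s
8 | 8 | q
8 | 8 | q
8 | 8 | s
8 | 8 | s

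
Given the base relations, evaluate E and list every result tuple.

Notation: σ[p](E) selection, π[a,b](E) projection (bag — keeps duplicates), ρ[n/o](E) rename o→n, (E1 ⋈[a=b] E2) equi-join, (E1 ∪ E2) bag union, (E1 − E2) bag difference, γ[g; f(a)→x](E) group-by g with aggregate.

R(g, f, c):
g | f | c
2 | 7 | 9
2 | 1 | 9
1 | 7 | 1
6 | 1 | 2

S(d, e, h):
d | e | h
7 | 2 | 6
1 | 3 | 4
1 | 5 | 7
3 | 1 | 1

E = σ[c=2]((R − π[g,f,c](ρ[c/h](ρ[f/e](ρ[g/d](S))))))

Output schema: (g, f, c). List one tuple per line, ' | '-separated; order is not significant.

Subexpression sizes:
  R → 4
  S → 4
  ρ[g/d](S) → 4
  ρ[f/e](ρ[g/d](S)) → 4
  ρ[c/h](ρ[f/e](ρ[g/d](S))) → 4
  π[g,f,c](ρ[c/h](ρ[f/e](ρ[g/d](S)))) → 4
  (R − π[g,f,c](ρ[c/h](ρ[f/e](ρ[g/d](S))))) → 4
  σ[c=2]((R − π[g,f,c](ρ[c/h](ρ[f/e](ρ[g/d](S)))))) → 1

== RESULT ==
g | f | c
6 | 1 | 2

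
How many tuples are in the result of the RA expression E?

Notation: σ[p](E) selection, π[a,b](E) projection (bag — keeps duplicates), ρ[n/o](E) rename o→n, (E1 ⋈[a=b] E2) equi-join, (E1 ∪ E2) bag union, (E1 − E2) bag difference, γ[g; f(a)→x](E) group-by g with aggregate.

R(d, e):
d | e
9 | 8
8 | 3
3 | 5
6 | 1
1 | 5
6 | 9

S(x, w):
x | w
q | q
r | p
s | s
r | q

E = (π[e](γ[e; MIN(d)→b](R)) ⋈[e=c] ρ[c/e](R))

Per-node cardinality:
  R → 6
  γ[e; MIN(d)→b](R) → 5
  π[e](γ[e; MIN(d)→b](R)) → 5
  R → 6
  ρ[c/e](R) → 6
  (π[e](γ[e; MIN(d)→b](R)) ⋈[e=c] ρ[c/e](R)) → 6

|E| = 6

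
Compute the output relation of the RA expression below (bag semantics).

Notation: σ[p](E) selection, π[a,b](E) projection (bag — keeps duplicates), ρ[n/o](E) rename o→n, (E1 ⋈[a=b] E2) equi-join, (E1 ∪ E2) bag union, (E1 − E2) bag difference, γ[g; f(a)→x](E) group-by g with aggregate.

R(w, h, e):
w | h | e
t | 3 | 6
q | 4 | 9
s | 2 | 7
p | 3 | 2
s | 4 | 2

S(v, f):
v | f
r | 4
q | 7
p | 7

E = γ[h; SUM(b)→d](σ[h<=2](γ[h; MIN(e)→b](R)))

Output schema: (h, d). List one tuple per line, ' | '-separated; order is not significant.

Row counts bottom-up:
  R → 5
  γ[h; MIN(e)→b](R) → 3
  σ[h<=2](γ[h; MIN(e)→b](R)) → 1
  γ[h; SUM(b)→d](σ[h<=2](γ[h; MIN(e)→b](R))) → 1

== RESULT ==
h | d
2 | 7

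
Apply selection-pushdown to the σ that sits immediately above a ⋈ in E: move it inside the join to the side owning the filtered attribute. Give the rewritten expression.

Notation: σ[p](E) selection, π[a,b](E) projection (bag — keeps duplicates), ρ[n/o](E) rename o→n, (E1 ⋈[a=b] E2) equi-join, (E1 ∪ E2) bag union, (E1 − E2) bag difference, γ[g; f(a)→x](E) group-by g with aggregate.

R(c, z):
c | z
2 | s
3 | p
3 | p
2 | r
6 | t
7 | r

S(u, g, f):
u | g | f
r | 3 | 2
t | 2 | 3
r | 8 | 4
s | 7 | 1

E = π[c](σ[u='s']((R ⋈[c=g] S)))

σ filters on u, owned by the right side.
E' = π[c]((R ⋈[c=g] σ[u='s'](S)))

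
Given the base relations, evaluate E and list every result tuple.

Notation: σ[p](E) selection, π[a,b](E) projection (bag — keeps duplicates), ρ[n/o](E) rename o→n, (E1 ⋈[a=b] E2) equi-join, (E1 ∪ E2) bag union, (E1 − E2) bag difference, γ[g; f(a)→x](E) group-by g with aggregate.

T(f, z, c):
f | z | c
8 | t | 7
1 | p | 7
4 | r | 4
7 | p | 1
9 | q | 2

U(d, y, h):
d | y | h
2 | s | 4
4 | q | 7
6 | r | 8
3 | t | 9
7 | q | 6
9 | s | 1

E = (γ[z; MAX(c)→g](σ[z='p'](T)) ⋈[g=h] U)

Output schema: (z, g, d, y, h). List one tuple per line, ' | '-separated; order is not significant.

Stepwise |·|:
  T → 5
  σ[z='p'](T) → 2
  γ[z; MAX(c)→g](σ[z='p'](T)) → 1
  U → 6
  (γ[z; MAX(c)→g](σ[z='p'](T)) ⋈[g=h] U) → 1

== RESULT ==
z | g | d | y | h
p | 7 | 4 | q | 7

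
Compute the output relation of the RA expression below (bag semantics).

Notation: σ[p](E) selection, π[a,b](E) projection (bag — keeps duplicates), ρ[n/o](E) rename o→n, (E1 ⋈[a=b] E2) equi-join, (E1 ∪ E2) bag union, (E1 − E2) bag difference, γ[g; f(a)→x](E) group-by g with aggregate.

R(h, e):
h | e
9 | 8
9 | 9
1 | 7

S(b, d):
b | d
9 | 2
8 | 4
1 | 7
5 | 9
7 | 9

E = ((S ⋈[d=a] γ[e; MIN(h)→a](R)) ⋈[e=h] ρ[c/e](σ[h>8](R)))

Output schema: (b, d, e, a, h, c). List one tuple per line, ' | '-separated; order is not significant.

Row counts bottom-up:
  S → 5
  R → 3
  γ[e; MIN(h)→a](R) → 3
  (S ⋈[d=a] γ[e; MIN(h)→a](R)) → 4
  R → 3
  σ[h>8](R) → 2
  ρ[c/e](σ[h>8](R)) → 2
  ((S ⋈[d=a] γ[e; MIN(h)→a](R)) ⋈[e=h] ρ[c/e](σ[h>8](R))) → 4

== RESULT ==
b | d | e | a | h | c
5 | 9 | 9 | 9 | 9 | 8
5 | 9 | 9 | 9 | 9 | 9
7 | 9 | 9 | 9 | 9 | 8
7 | 9 | 9 | 9 | 9 | 9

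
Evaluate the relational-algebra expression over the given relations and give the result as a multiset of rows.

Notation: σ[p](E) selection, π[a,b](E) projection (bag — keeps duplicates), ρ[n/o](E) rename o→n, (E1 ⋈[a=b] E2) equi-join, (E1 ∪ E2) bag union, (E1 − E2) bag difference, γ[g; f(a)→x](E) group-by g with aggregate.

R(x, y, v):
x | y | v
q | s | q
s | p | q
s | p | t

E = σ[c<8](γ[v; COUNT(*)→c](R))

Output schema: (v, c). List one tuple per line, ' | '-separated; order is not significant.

Subexpression sizes:
  R → 3
  γ[v; COUNT(*)→c](R) → 2
  σ[c<8](γ[v; COUNT(*)→c](R)) → 2

== RESULT ==
v | c
q | 2
t | 1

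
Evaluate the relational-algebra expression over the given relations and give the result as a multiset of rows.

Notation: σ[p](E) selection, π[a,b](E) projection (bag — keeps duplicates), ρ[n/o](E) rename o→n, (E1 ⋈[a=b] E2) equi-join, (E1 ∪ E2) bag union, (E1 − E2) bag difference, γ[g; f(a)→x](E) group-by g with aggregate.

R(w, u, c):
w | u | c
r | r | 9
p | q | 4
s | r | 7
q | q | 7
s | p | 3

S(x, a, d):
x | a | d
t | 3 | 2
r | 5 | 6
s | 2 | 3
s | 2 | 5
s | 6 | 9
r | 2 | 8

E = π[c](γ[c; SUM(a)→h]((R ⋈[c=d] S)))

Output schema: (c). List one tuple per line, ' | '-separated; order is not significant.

Subexpression sizes:
  R → 5
  S → 6
  (R ⋈[c=d] S) → 2
  γ[c; SUM(a)→h]((R ⋈[c=d] S)) → 2
  π[c](γ[c; SUM(a)→h]((R ⋈[c=d] S))) → 2

== RESULT ==
c
3
9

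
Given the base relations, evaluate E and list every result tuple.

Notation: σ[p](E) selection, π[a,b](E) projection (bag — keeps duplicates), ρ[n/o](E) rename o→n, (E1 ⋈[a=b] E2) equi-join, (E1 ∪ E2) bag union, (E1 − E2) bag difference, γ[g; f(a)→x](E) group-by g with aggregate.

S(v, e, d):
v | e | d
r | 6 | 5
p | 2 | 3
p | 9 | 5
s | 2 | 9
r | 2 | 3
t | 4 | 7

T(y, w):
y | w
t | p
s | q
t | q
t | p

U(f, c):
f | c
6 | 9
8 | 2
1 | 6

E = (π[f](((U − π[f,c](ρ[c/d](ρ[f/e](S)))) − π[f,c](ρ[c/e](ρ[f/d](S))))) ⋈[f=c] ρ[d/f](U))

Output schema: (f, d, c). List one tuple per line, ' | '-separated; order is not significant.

Stepwise |·|:
  U → 3
  S → 6
  ρ[f/e](S) → 6
  ρ[c/d](ρ[f/e](S)) → 6
  π[f,c](ρ[c/d](ρ[f/e](S))) → 6
  (U − π[f,c](ρ[c/d](ρ[f/e](S)))) → 3
  S → 6
  ρ[f/d](S) → 6
  ρ[c/e](ρ[f/d](S)) → 6
  π[f,c](ρ[c/e](ρ[f/d](S))) → 6
  ((U − π[f,c](ρ[c/d](ρ[f/e](S)))) − π[f,c](ρ[c/e](ρ[f/d](S)))) → 3
  π[f](((U − π[f,c](ρ[c/d](ρ[f/e](S)))) − π[f,c](ρ[c/e](ρ[f/d](S))))) → 3
  U → 3
  ρ[d/f](U) → 3
  (π[f](((U − π[f,c](ρ[c/d](ρ[f/e](S)))) − π[f,c](ρ[c/e](ρ[f/d](S))))) ⋈[f=c] ρ[d/f](U)) → 1

== RESULT ==
f | d | c
6 | 1 | 6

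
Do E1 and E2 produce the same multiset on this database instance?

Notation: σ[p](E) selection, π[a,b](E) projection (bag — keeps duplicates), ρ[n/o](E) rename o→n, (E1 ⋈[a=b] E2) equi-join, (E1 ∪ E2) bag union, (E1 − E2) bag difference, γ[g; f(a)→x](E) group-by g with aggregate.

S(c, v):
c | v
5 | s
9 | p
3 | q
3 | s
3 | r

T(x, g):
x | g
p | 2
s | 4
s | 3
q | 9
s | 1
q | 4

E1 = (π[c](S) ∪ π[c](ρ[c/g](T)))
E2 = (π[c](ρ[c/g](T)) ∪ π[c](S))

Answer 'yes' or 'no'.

E1 per-node cardinality:
  S → 5
  π[c](S) → 5
  T → 6
  ρ[c/g](T) → 6
  π[c](ρ[c/g](T)) → 6
  (π[c](S) ∪ π[c](ρ[c/g](T))) → 11
E2 per-node cardinality:
  T → 6
  ρ[c/g](T) → 6
  π[c](ρ[c/g](T)) → 6
  S → 5
  π[c](S) → 5
  (π[c](ρ[c/g](T)) ∪ π[c](S)) → 11

E1 and E2 produce the same multiset:
c
1
2
3
3
3
3
4
4
5
9
9

yes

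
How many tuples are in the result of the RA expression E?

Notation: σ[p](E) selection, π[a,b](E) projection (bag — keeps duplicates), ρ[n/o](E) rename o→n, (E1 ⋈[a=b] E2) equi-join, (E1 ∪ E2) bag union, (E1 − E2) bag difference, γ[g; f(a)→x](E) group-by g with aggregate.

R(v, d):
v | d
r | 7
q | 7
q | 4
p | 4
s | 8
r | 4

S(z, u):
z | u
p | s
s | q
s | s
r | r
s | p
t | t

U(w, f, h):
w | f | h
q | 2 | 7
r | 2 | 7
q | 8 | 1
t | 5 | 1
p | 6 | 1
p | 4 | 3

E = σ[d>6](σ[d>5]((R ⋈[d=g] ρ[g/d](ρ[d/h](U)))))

Stepwise |·|:
  R → 6
  U → 6
  ρ[d/h](U) → 6
  ρ[g/d](ρ[d/h](U)) → 6
  (R ⋈[d=g] ρ[g/d](ρ[d/h](U))) → 4
  σ[d>5]((R ⋈[d=g] ρ[g/d](ρ[d/h](U)))) → 4
  σ[d>6](σ[d>5]((R ⋈[d=g] ρ[g/d](ρ[d/h](U))))) → 4

|E| = 4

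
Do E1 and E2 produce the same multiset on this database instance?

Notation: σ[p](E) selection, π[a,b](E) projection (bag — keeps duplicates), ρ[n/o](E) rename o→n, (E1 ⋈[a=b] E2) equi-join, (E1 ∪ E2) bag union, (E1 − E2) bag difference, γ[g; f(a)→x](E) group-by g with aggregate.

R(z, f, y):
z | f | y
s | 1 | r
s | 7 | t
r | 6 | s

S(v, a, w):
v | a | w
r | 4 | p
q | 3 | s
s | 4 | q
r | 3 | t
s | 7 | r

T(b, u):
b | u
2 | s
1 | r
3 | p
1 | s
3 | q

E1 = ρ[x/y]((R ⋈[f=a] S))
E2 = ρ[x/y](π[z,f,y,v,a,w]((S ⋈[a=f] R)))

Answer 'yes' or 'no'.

E1 per-node cardinality:
  R → 3
  S → 5
  (R ⋈[f=a] S) → 1
  ρ[x/y]((R ⋈[f=a] S)) → 1
E2 per-node cardinality:
  S → 5
  R → 3
  (S ⋈[a=f] R) → 1
  π[z,f,y,v,a,w]((S ⋈[a=f] R)) → 1
  ρ[x/y](π[z,f,y,v,a,w]((S ⋈[a=f] R))) → 1

E1 and E2 produce the same multiset:
z | f | x | v | a | w
s | 7 | t | s | 7 | r

yes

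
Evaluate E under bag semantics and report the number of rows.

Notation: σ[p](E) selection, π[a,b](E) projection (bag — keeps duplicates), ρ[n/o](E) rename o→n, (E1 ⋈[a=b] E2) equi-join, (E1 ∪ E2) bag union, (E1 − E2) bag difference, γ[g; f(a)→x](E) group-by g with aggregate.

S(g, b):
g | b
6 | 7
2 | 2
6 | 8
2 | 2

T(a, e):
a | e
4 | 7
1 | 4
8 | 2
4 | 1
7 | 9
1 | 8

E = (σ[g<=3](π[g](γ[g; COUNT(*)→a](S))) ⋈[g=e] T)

Row counts bottom-up:
  S → 4
  γ[g; COUNT(*)→a](S) → 2
  π[g](γ[g; COUNT(*)→a](S)) → 2
  σ[g<=3](π[g](γ[g; COUNT(*)→a](S))) → 1
  T → 6
  (σ[g<=3](π[g](γ[g; COUNT(*)→a](S))) ⋈[g=e] T) → 1

|E| = 1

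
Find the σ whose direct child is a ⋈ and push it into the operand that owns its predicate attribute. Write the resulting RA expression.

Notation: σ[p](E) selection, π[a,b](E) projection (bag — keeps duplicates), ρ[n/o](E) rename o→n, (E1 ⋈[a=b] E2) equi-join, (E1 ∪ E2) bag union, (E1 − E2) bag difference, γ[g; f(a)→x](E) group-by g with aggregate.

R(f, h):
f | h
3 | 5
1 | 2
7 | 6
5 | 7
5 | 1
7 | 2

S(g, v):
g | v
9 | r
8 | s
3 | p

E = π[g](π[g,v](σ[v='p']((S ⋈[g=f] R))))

σ filters on v, owned by the left side.
E' = π[g](π[g,v]((σ[v='p'](S) ⋈[g=f] R)))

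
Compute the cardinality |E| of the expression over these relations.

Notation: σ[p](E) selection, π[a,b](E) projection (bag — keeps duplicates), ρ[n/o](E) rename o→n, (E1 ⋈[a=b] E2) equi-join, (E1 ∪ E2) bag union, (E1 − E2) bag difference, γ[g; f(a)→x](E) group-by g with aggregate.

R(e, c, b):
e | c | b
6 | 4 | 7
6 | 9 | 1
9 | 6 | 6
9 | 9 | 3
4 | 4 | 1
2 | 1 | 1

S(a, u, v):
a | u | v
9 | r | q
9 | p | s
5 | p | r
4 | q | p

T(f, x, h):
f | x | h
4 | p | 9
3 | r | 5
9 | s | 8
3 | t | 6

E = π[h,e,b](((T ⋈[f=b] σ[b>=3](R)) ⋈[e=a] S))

Stepwise |·|:
  T → 4
  R → 6
  σ[b>=3](R) → 3
  (T ⋈[f=b] σ[b>=3](R)) → 2
  S → 4
  ((T ⋈[f=b] σ[b>=3](R)) ⋈[e=a] S) → 4
  π[h,e,b](((T ⋈[f=b] σ[b>=3](R)) ⋈[e=a] S)) → 4

|E| = 4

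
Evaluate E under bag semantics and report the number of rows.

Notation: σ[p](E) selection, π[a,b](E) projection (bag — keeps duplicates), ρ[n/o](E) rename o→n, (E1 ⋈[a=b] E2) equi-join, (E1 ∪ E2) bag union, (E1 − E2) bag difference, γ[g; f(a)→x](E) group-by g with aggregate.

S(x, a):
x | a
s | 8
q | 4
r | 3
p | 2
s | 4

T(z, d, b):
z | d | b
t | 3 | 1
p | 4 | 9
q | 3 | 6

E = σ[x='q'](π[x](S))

Per-node cardinality:
  S → 5
  π[x](S) → 5
  σ[x='q'](π[x](S)) → 1

|E| = 1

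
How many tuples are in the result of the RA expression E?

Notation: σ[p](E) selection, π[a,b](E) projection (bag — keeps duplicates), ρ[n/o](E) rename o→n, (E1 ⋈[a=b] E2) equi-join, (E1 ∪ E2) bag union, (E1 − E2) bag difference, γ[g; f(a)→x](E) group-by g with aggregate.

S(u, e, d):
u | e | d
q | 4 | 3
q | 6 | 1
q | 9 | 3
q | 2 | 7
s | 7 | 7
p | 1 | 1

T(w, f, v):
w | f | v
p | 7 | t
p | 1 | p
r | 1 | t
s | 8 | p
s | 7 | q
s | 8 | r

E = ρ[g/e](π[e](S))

Stepwise |·|:
  S → 6
  π[e](S) → 6
  ρ[g/e](π[e](S)) → 6

|E| = 6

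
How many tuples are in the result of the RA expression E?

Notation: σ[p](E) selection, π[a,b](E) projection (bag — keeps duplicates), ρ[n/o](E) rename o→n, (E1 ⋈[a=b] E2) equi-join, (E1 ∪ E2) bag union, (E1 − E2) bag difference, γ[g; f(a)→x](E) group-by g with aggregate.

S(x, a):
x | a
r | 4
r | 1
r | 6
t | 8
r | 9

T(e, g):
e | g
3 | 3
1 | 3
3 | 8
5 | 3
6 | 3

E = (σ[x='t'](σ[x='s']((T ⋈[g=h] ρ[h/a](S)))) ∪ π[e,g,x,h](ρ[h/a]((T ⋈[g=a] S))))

Subexpression sizes:
  T → 5
  S → 5
  ρ[h/a](S) → 5
  (T ⋈[g=h] ρ[h/a](S)) → 1
  σ[x='s']((T ⋈[g=h] ρ[h/a](S))) → 0
  σ[x='t'](σ[x='s']((T ⋈[g=h] ρ[h/a](S)))) → 0
  T → 5
  S → 5
  (T ⋈[g=a] S) → 1
  ρ[h/a]((T ⋈[g=a] S)) → 1
  π[e,g,x,h](ρ[h/a]((T ⋈[g=a] S))) → 1
  (σ[x='t'](σ[x='s']((T ⋈[g=h] ρ[h/a](S)))) ∪ π[e,g,x,h](ρ[h/a]((T ⋈[g=a] S)))) → 1

|E| = 1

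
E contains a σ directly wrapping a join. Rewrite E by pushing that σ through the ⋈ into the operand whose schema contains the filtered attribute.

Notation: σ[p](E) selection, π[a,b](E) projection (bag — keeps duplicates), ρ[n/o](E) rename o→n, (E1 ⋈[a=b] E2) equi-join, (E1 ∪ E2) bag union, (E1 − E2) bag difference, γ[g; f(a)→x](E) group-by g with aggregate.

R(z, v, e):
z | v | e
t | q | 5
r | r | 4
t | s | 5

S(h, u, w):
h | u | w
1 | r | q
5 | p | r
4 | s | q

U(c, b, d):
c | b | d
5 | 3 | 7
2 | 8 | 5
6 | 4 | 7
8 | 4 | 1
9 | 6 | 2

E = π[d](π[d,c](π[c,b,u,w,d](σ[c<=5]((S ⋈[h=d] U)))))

σ filters on c, owned by the right side.
E' = π[d](π[d,c](π[c,b,u,w,d]((S ⋈[h=d] σ[c<=5](U)))))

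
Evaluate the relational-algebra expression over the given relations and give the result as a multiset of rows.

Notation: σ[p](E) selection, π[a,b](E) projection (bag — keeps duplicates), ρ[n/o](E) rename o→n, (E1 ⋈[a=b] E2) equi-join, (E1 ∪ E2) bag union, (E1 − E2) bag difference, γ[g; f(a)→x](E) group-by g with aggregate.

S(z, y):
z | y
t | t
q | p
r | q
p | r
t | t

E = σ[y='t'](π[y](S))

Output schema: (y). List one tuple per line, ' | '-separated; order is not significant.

Stepwise |·|:
  S → 5
  π[y](S) → 5
  σ[y='t'](π[y](S)) → 2

== RESULT ==
y
t
t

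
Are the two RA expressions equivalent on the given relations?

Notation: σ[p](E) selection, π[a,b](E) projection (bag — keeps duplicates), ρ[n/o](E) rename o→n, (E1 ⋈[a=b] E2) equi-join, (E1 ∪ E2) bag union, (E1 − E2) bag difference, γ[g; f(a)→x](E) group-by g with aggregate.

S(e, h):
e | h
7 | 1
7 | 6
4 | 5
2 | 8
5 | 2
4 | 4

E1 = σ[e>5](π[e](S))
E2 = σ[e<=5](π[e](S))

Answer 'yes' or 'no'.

E1 per-node cardinality:
  S → 6
  π[e](S) → 6
  σ[e>5](π[e](S)) → 2
E2 per-node cardinality:
  S → 6
  π[e](S) → 6
  σ[e<=5](π[e](S)) → 4

E1 result:
e
7
7
E2 result:
e
2
4
4
5
Witness: (7,) appears 2× in E1 but 0× in E2.

no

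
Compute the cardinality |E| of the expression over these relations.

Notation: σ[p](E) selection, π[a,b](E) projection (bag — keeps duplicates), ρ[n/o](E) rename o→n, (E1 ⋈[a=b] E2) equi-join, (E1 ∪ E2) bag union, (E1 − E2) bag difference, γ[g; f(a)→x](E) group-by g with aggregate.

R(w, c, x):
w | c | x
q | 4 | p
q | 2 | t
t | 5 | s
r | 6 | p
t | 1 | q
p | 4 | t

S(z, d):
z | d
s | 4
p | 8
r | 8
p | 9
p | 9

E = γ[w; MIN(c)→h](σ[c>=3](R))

Per-node cardinality:
  R → 6
  σ[c>=3](R) → 4
  γ[w; MIN(c)→h](σ[c>=3](R)) → 4

|E| = 4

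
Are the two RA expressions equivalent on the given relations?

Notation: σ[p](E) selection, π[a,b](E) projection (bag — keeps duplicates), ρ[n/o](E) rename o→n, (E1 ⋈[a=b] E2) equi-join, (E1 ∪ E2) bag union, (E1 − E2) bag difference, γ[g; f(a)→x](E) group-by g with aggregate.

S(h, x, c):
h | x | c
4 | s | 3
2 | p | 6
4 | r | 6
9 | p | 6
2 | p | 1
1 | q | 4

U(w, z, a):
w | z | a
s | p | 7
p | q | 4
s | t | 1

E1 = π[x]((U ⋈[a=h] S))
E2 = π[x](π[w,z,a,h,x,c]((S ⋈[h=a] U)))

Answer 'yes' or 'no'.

E1 subexpression sizes:
  U → 3
  S → 6
  (U ⋈[a=h] S) → 3
  π[x]((U ⋈[a=h] S)) → 3
E2 subexpression sizes:
  S → 6
  U → 3
  (S ⋈[h=a] U) → 3
  π[w,z,a,h,x,c]((S ⋈[h=a] U)) → 3
  π[x](π[w,z,a,h,x,c]((S ⋈[h=a] U))) → 3

E1 and E2 produce the same multiset:
x
q
r
s

yes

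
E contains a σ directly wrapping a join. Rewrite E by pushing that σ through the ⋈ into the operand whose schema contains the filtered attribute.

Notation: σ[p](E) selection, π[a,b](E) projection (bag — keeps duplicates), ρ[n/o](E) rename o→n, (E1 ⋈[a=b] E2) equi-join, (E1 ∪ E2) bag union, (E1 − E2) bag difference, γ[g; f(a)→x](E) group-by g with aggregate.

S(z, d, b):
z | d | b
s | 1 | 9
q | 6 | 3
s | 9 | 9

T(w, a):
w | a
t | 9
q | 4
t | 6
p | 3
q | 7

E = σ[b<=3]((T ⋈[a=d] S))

σ filters on b, owned by the right side.
E' = (T ⋈[a=d] σ[b<=3](S))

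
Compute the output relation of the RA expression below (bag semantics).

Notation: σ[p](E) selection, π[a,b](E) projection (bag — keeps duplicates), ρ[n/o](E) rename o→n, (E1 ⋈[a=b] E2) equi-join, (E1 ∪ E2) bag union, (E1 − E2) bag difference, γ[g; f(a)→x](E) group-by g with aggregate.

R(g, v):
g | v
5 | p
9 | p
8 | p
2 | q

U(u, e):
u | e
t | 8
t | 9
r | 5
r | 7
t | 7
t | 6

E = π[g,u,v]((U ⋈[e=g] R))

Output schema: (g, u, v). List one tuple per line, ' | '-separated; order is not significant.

Subexpression sizes:
  U → 6
  R → 4
  (U ⋈[e=g] R) → 3
  π[g,u,v]((U ⋈[e=g] R)) → 3

== RESULT ==
g | u | v
5 | r | p
8 | t | p
9 | t | p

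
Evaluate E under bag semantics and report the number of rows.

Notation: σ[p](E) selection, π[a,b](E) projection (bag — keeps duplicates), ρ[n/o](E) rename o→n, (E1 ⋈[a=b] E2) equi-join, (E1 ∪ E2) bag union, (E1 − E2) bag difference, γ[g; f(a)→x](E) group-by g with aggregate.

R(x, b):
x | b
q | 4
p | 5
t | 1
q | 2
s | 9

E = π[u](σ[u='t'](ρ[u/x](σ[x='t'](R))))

Per-node cardinality:
  R → 5
  σ[x='t'](R) → 1
  ρ[u/x](σ[x='t'](R)) → 1
  σ[u='t'](ρ[u/x](σ[x='t'](R))) → 1
  π[u](σ[u='t'](ρ[u/x](σ[x='t'](R)))) → 1

|E| = 1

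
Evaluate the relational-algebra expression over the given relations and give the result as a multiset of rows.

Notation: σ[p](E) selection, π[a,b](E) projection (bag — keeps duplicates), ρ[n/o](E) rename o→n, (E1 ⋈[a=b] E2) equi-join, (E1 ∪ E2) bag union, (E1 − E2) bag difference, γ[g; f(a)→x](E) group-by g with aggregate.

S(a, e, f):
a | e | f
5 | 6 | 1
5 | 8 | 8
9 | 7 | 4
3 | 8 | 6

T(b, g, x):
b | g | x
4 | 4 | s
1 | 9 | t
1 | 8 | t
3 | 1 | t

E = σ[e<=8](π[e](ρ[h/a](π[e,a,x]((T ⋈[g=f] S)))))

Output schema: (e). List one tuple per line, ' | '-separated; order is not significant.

Per-node cardinality:
  T → 4
  S → 4
  (T ⋈[g=f] S) → 3
  π[e,a,x]((T ⋈[g=f] S)) → 3
  ρ[h/a](π[e,a,x]((T ⋈[g=f] S))) → 3
  π[e](ρ[h/a](π[e,a,x]((T ⋈[g=f] S)))) → 3
  σ[e<=8](π[e](ρ[h/a](π[e,a,x]((T ⋈[g=f] S))))) → 3

== RESULT ==
e
6
7
8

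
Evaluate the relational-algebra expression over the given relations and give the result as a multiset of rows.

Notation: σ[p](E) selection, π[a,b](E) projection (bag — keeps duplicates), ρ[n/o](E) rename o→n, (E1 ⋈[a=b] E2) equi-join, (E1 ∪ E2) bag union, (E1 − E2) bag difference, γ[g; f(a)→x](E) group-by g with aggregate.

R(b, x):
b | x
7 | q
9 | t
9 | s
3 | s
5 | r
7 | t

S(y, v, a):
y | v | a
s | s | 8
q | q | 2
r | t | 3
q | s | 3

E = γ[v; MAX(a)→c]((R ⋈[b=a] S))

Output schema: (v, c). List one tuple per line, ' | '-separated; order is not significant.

Row counts bottom-up:
  R → 6
  S → 4
  (R ⋈[b=a] S) → 2
  γ[v; MAX(a)→c]((R ⋈[b=a] S)) → 2

== RESULT ==
v | c
s | 3
t | 3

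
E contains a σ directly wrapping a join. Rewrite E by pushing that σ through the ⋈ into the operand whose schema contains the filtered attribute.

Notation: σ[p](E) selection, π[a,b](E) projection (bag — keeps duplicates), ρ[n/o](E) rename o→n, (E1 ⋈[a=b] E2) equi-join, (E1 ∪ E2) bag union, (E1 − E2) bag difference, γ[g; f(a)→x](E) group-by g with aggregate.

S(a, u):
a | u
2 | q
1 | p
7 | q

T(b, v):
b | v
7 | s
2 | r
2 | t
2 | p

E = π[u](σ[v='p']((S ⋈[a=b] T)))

σ filters on v, owned by the right side.
E' = π[u]((S ⋈[a=b] σ[v='p'](T)))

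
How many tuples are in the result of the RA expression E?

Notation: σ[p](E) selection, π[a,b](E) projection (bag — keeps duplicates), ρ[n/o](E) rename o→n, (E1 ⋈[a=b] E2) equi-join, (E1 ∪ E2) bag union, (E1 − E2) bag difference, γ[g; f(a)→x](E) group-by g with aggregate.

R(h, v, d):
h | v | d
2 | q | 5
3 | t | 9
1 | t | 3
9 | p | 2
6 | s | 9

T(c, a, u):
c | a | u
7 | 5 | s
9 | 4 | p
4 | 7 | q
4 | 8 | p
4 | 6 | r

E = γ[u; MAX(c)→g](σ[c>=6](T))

Subexpression sizes:
  T → 5
  σ[c>=6](T) → 2
  γ[u; MAX(c)→g](σ[c>=6](T)) → 2

|E| = 2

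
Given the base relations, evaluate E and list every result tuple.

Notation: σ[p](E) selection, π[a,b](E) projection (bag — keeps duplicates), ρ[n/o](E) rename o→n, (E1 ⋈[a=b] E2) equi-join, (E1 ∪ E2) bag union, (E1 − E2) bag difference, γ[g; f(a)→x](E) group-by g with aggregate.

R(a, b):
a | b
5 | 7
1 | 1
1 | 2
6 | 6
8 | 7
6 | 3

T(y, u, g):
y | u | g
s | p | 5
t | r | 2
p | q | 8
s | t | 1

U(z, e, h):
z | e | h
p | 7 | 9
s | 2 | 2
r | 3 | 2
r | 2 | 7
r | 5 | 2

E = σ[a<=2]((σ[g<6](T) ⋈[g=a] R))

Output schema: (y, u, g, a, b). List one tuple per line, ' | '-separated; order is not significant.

Row counts bottom-up:
  T → 4
  σ[g<6](T) → 3
  R → 6
  (σ[g<6](T) ⋈[g=a] R) → 3
  σ[a<=2]((σ[g<6](T) ⋈[g=a] R)) → 2

== RESULT ==
y | u | g | a | b
s | t | 1 | 1 | 1
s | t | 1 | 1 | 2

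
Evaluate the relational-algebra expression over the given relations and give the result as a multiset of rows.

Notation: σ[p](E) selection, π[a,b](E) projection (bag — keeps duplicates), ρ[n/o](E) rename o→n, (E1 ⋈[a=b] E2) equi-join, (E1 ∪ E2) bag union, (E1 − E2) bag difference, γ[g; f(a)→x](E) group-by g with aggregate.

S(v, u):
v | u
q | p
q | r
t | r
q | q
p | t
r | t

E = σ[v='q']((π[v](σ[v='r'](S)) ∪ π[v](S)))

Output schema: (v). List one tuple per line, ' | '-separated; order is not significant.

Stepwise |·|:
  S → 6
  σ[v='r'](S) → 1
  π[v](σ[v='r'](S)) → 1
  S → 6
  π[v](S) → 6
  (π[v](σ[v='r'](S)) ∪ π[v](S)) → 7
  σ[v='q']((π[v](σ[v='r'](S)) ∪ π[v](S))) → 3

== RESULT ==
v
q
q
q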